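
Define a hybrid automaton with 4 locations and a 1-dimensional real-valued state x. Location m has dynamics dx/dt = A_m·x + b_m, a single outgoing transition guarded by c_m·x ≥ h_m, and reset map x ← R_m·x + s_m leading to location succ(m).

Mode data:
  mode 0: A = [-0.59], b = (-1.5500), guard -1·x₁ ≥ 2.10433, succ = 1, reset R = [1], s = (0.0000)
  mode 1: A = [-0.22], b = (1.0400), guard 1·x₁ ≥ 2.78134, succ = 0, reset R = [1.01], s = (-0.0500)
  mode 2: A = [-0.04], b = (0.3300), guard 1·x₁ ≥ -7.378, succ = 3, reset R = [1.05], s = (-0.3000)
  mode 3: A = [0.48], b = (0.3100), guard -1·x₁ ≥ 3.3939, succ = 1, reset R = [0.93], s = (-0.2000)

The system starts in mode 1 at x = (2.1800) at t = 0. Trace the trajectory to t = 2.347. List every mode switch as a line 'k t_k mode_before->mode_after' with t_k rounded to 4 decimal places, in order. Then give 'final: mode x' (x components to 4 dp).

Mode 1: guard c·x = 2.7813 hit at Δt = 1.2240 (t = 1.2240), x⁻ = (2.7813) → reset → x⁺ = (2.7592), jump to mode 0
Mode 0: flow for 1.1230 to horizon, guard not reached → x = (0.1497)

1 1.2240 1->0
final: 0 0.1497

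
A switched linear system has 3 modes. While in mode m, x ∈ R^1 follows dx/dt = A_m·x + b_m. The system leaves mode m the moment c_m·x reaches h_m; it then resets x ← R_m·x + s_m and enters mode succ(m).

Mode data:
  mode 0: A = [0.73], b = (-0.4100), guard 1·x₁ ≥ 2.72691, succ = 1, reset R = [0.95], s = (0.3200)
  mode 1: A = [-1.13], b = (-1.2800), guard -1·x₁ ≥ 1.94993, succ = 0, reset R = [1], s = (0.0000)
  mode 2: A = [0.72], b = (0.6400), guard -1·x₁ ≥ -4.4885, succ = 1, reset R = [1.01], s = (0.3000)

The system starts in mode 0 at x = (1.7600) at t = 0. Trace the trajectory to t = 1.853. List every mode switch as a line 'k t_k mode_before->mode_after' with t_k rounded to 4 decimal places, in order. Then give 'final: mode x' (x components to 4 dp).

Mode 0: guard c·x = 2.7269 hit at Δt = 0.8104 (t = 0.8104), x⁻ = (2.7269) → reset → x⁺ = (2.9106), jump to mode 1
Mode 1: flow for 1.0426 to horizon, guard not reached → x = (0.1120)

1 0.8104 0->1
final: 1 0.1120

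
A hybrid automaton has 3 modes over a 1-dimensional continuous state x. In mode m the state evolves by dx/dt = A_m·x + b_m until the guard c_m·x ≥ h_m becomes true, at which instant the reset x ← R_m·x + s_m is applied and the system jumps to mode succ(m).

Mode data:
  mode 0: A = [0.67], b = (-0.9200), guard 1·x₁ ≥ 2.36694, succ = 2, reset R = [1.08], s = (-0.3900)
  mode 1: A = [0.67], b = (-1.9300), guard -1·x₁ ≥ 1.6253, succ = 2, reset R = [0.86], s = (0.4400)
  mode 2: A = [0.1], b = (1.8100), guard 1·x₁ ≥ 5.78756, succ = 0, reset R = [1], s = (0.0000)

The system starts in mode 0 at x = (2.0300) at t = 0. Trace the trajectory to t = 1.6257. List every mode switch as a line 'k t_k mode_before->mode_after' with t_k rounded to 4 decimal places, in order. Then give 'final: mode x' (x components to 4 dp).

1 0.6180 0->2
final: 2 4.3150

Mode 0: guard c·x = 2.3669 hit at Δt = 0.6180 (t = 0.6180), x⁻ = (2.3669) → reset → x⁺ = (2.1663), jump to mode 2
Mode 2: flow for 1.0077 to horizon, guard not reached → x = (4.3150)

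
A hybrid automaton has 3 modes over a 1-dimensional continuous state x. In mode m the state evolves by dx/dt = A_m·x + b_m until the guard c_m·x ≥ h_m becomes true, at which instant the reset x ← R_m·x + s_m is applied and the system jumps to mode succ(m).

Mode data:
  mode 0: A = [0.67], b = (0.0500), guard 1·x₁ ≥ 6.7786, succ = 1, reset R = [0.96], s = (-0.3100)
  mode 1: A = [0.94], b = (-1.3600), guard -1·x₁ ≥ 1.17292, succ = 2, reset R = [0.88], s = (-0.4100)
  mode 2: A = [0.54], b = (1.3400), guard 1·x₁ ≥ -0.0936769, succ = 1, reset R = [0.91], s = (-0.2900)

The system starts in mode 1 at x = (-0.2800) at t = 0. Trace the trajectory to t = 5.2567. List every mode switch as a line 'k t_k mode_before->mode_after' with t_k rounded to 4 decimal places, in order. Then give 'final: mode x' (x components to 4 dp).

1 0.4434 1->2
2 1.9838 2->1
3 2.3701 1->2
4 3.9105 2->1
5 4.2968 1->2
final: 2 -0.7362

Mode 1: guard c·x = 1.1729 hit at Δt = 0.4434 (t = 0.4434), x⁻ = (-1.1729) → reset → x⁺ = (-1.4422), jump to mode 2
Mode 2: guard c·x = -0.0937 hit at Δt = 1.5404 (t = 1.9838), x⁻ = (-0.0937) → reset → x⁺ = (-0.3752), jump to mode 1
Mode 1: guard c·x = 1.1729 hit at Δt = 0.3863 (t = 2.3701), x⁻ = (-1.1729) → reset → x⁺ = (-1.4422), jump to mode 2
Mode 2: guard c·x = -0.0937 hit at Δt = 1.5404 (t = 3.9105), x⁻ = (-0.0937) → reset → x⁺ = (-0.3752), jump to mode 1
Mode 1: guard c·x = 1.1729 hit at Δt = 0.3863 (t = 4.2968), x⁻ = (-1.1729) → reset → x⁺ = (-1.4422), jump to mode 2
Mode 2: flow for 0.9599 to horizon, guard not reached → x = (-0.7362)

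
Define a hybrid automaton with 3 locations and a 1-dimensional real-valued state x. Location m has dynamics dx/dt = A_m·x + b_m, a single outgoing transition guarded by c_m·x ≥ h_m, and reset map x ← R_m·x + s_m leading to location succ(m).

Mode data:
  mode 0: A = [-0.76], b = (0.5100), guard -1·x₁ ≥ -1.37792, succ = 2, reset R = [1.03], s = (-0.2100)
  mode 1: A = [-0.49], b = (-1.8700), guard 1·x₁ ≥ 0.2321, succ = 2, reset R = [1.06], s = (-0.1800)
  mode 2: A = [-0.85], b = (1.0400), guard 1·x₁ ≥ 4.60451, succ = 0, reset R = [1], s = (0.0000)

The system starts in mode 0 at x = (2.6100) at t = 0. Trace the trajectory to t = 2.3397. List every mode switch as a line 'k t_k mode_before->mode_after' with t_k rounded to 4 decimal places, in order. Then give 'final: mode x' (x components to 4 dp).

1 1.3277 0->2
final: 2 1.2175

Mode 0: guard c·x = -1.3779 hit at Δt = 1.3277 (t = 1.3277), x⁻ = (1.3779) → reset → x⁺ = (1.2093), jump to mode 2
Mode 2: flow for 1.0120 to horizon, guard not reached → x = (1.2175)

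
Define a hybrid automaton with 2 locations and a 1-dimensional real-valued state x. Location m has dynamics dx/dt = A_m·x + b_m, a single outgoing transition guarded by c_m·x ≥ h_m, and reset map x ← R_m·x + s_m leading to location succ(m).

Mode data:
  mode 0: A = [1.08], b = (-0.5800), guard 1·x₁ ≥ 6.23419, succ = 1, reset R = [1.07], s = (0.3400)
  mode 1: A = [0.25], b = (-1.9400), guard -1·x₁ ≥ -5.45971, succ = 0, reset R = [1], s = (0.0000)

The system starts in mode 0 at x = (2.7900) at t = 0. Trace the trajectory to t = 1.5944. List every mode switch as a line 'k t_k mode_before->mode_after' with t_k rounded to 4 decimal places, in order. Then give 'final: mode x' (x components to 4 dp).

Mode 0: guard c·x = 6.2342 hit at Δt = 0.8590 (t = 0.8590), x⁻ = (6.2342) → reset → x⁺ = (7.0106), jump to mode 1
Mode 1: flow for 0.7354 to horizon, guard not reached → x = (6.8593)

1 0.8590 0->1
final: 1 6.8593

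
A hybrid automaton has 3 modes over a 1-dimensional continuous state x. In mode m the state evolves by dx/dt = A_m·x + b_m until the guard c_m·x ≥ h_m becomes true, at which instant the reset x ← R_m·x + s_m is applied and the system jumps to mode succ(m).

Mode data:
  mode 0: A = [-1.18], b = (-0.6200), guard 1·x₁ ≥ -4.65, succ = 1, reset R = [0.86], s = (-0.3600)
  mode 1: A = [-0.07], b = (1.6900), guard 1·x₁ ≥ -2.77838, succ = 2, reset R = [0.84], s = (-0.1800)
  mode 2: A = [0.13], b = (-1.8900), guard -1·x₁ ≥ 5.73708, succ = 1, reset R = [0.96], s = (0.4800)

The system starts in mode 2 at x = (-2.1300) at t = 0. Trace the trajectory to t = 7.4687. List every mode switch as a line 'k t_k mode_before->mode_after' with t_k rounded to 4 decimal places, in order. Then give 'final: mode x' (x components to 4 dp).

Mode 2: guard c·x = 5.7371 hit at Δt = 1.5069 (t = 1.5069), x⁻ = (-5.7371) → reset → x⁺ = (-5.0276), jump to mode 1
Mode 1: guard c·x = -2.7784 hit at Δt = 1.1463 (t = 2.6532), x⁻ = (-2.7784) → reset → x⁺ = (-2.5138), jump to mode 2
Mode 2: guard c·x = 5.7371 hit at Δt = 1.3318 (t = 3.9850), x⁻ = (-5.7371) → reset → x⁺ = (-5.0276), jump to mode 1
Mode 1: guard c·x = -2.7784 hit at Δt = 1.1463 (t = 5.1313), x⁻ = (-2.7784) → reset → x⁺ = (-2.5138), jump to mode 2
Mode 2: guard c·x = 5.7371 hit at Δt = 1.3318 (t = 6.4630), x⁻ = (-5.7371) → reset → x⁺ = (-5.0276), jump to mode 1
Mode 1: flow for 1.0057 to horizon, guard not reached → x = (-3.0447)

1 1.5069 2->1
2 2.6532 1->2
3 3.9850 2->1
4 5.1313 1->2
5 6.4630 2->1
final: 1 -3.0447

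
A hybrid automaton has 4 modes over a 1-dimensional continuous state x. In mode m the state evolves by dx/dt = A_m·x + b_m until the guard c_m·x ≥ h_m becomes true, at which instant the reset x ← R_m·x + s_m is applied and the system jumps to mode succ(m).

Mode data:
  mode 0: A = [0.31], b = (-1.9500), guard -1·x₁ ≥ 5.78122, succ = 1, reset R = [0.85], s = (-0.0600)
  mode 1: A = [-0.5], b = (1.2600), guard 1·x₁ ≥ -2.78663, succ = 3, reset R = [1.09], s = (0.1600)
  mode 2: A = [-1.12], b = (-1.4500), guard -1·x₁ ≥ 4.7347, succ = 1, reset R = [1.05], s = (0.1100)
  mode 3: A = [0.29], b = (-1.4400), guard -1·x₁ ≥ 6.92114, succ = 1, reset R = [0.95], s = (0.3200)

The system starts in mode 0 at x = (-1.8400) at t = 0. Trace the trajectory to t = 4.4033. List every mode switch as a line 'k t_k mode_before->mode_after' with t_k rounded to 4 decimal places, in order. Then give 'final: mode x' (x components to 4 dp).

1 1.2750 0->1
2 1.9653 1->3
3 3.3991 3->1
final: 1 -2.7912

Mode 0: guard c·x = 5.7812 hit at Δt = 1.2750 (t = 1.2750), x⁻ = (-5.7812) → reset → x⁺ = (-4.9740), jump to mode 1
Mode 1: guard c·x = -2.7866 hit at Δt = 0.6903 (t = 1.9653), x⁻ = (-2.7866) → reset → x⁺ = (-2.8774), jump to mode 3
Mode 3: guard c·x = 6.9211 hit at Δt = 1.4338 (t = 3.3991), x⁻ = (-6.9211) → reset → x⁺ = (-6.2551), jump to mode 1
Mode 1: flow for 1.0042 to horizon, guard not reached → x = (-2.7912)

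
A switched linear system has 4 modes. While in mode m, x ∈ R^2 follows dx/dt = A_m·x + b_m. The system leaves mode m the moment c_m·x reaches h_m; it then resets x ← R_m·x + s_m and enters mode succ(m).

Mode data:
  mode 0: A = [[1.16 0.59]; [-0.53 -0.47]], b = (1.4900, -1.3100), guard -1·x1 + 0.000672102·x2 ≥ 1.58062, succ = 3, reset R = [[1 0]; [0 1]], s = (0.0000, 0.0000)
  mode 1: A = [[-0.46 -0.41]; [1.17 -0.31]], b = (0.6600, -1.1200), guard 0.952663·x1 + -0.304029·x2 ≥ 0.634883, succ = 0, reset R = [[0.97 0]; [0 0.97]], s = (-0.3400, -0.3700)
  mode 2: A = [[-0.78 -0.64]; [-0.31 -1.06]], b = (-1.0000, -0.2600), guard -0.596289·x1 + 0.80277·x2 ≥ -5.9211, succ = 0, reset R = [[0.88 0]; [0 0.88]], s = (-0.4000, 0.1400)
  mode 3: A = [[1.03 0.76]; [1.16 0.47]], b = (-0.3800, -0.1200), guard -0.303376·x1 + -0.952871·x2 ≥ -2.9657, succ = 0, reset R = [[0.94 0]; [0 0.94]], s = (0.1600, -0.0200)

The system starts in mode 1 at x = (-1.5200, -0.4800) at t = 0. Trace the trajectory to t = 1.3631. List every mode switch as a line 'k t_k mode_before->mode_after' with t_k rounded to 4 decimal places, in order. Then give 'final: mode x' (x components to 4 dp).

Mode 1: guard c·x = 0.6349 hit at Δt = 0.9808 (t = 0.9808), x⁻ = (0.0313, -1.9901) → reset → x⁺ = (-0.3096, -2.3004), jump to mode 0
Mode 0: flow for 0.3823 to horizon, guard not reached → x = (-0.4208, -2.3132)

1 0.9808 1->0
final: 0 -0.4208 -2.3132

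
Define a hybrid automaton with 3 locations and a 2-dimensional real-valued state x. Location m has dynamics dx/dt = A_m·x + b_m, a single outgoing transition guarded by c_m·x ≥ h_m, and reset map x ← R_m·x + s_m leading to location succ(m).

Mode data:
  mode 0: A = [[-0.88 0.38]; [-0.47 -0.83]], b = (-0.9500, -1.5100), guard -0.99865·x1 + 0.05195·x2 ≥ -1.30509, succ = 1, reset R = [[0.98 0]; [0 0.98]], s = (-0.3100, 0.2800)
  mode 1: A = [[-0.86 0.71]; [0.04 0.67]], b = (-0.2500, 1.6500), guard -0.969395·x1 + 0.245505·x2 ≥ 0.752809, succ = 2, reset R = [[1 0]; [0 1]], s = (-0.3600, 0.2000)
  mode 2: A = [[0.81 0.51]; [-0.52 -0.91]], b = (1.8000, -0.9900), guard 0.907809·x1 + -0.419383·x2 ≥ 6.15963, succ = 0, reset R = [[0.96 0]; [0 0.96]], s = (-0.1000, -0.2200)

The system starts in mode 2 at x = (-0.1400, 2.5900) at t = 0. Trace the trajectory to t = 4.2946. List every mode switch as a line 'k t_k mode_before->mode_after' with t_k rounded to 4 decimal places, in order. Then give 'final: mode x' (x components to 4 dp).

1 1.4989 2->0
2 2.4811 0->1
3 3.9919 1->2
final: 2 -1.8294 -1.4950

Mode 2: guard c·x = 6.1596 hit at Δt = 1.4989 (t = 1.4989), x⁻ = (6.0703, -1.5473) → reset → x⁺ = (5.7275, -1.7054), jump to mode 0
Mode 0: guard c·x = -1.3051 hit at Δt = 0.9822 (t = 2.4811), x⁻ = (1.1681, -2.6682) → reset → x⁺ = (0.8347, -2.3349), jump to mode 1
Mode 1: guard c·x = 0.7528 hit at Δt = 1.5108 (t = 3.9919), x⁻ = (-1.3193, -2.1431) → reset → x⁺ = (-1.6793, -1.9431), jump to mode 2
Mode 2: flow for 0.3027 to horizon, guard not reached → x = (-1.8294, -1.4950)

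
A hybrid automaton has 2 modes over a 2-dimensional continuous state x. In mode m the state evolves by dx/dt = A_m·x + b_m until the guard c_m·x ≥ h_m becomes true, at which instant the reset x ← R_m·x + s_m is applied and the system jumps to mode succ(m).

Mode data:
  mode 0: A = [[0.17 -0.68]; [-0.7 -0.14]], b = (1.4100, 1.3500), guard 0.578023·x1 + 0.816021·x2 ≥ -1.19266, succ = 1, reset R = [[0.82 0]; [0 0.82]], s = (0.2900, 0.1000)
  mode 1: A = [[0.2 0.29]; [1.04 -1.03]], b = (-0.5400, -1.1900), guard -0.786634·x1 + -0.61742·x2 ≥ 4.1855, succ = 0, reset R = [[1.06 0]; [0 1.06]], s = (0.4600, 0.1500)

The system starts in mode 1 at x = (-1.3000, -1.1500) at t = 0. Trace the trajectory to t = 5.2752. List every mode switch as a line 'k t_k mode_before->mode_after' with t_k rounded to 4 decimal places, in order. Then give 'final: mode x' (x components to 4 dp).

Mode 1: guard c·x = 4.1855 hit at Δt = 1.1888 (t = 1.1888), x⁻ = (-3.1220, -2.8013) → reset → x⁺ = (-2.8494, -2.8194), jump to mode 0
Mode 0: guard c·x = -1.1927 hit at Δt = 0.7522 (t = 1.9410), x⁻ = (-1.2092, -0.6050) → reset → x⁺ = (-0.7016, -0.3961), jump to mode 1
Mode 1: guard c·x = 4.1855 hit at Δt = 1.7877 (t = 3.7287), x⁻ = (-3.1135, -2.8122) → reset → x⁺ = (-2.8403, -2.8310), jump to mode 0
Mode 0: guard c·x = -1.1927 hit at Δt = 0.7535 (t = 4.4822), x⁻ = (-1.1892, -0.6192) → reset → x⁺ = (-0.6852, -0.4077), jump to mode 1
Mode 1: flow for 0.7930 to horizon, guard not reached → x = (-1.4993, -1.4544)

1 1.1888 1->0
2 1.9410 0->1
3 3.7287 1->0
4 4.4822 0->1
final: 1 -1.4993 -1.4544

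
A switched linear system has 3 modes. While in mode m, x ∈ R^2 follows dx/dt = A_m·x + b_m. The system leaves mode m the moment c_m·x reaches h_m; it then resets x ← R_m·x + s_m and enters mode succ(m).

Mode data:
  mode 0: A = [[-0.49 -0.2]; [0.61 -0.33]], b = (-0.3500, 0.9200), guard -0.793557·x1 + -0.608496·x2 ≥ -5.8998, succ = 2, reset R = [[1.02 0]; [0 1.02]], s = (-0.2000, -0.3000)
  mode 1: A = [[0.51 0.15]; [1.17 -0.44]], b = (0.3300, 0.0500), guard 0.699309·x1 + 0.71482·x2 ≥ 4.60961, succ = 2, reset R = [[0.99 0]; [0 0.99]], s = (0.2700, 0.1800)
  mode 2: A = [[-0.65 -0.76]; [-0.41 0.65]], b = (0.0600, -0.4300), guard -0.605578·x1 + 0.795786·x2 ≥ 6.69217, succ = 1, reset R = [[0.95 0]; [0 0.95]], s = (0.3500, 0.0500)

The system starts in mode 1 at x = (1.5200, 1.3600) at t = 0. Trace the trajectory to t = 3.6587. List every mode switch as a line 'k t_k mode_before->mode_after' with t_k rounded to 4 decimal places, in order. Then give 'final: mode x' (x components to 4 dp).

1 0.9904 1->2
2 2.5310 2->1
final: 1 -1.4828 2.4021

Mode 1: guard c·x = 4.6096 hit at Δt = 0.9904 (t = 0.9904), x⁻ = (3.3466, 3.1746) → reset → x⁺ = (3.5832, 3.3229), jump to mode 2
Mode 2: guard c·x = 6.6922 hit at Δt = 1.5406 (t = 2.5310), x⁻ = (-2.1468, 6.7758) → reset → x⁺ = (-1.6895, 6.4870), jump to mode 1
Mode 1: flow for 1.1277 to horizon, guard not reached → x = (-1.4828, 2.4021)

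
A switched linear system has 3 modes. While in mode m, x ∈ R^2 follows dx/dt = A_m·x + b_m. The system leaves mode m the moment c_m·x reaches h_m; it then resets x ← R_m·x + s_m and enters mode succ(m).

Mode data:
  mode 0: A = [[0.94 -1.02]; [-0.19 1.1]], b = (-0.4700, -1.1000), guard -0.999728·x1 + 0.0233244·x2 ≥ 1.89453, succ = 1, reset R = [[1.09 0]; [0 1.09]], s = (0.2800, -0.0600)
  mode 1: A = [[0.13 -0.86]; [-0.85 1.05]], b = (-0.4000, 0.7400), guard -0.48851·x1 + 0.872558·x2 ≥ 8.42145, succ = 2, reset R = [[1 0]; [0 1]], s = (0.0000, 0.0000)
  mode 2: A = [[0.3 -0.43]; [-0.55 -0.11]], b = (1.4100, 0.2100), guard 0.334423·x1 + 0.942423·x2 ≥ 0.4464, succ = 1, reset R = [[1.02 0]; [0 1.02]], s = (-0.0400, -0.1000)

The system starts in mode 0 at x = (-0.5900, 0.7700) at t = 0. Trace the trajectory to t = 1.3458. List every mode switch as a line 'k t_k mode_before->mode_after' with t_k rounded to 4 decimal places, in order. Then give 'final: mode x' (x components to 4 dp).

1 0.5505 0->1
final: 1 -4.1288 5.3000

Mode 0: guard c·x = 1.8945 hit at Δt = 0.5505 (t = 0.5505), x⁻ = (-1.8778, 0.7390) → reset → x⁺ = (-1.7668, 0.7456), jump to mode 1
Mode 1: flow for 0.7953 to horizon, guard not reached → x = (-4.1288, 5.3000)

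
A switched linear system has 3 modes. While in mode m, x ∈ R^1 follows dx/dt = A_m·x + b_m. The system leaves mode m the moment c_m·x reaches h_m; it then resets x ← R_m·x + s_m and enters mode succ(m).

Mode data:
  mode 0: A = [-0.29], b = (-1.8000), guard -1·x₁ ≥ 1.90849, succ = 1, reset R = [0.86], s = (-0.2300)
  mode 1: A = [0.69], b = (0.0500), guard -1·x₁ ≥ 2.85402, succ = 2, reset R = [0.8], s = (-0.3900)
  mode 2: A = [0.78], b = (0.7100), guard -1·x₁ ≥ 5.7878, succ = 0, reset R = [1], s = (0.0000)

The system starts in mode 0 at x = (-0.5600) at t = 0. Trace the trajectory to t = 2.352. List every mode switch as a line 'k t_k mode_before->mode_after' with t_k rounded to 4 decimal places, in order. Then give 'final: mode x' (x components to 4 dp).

Mode 0: guard c·x = 1.9085 hit at Δt = 0.9409 (t = 0.9409), x⁻ = (-1.9085) → reset → x⁺ = (-1.8713), jump to mode 1
Mode 1: guard c·x = 2.8540 hit at Δt = 0.6317 (t = 1.5726), x⁻ = (-2.8540) → reset → x⁺ = (-2.6732), jump to mode 2
Mode 2: flow for 0.7794 to horizon, guard not reached → x = (-4.1482)

1 0.9409 0->1
2 1.5726 1->2
final: 2 -4.1482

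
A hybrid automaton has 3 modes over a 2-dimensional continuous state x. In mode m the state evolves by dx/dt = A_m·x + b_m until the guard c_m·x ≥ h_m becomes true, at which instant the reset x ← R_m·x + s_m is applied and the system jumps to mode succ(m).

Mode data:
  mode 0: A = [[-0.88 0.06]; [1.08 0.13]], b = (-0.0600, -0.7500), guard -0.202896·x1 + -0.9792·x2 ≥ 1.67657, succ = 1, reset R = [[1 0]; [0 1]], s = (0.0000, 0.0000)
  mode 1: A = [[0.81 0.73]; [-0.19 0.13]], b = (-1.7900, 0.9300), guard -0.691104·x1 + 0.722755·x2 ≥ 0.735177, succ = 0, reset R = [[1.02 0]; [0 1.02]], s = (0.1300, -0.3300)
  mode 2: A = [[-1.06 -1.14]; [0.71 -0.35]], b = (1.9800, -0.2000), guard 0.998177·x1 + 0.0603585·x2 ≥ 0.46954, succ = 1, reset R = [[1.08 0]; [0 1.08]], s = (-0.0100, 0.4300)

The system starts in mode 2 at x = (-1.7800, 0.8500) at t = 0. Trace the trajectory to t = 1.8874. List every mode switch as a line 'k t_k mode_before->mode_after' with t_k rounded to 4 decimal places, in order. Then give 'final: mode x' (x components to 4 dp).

1 1.0426 2->1
2 1.5114 1->0
final: 0 0.1023 0.5291

Mode 2: guard c·x = 0.4695 hit at Δt = 1.0426 (t = 1.0426), x⁻ = (0.4622, 0.1354) → reset → x⁺ = (0.4892, 0.5763), jump to mode 1
Mode 1: guard c·x = 0.7352 hit at Δt = 0.4688 (t = 1.5114), x⁻ = (0.0220, 1.0382) → reset → x⁺ = (0.1524, 0.7289), jump to mode 0
Mode 0: flow for 0.3760 to horizon, guard not reached → x = (0.1023, 0.5291)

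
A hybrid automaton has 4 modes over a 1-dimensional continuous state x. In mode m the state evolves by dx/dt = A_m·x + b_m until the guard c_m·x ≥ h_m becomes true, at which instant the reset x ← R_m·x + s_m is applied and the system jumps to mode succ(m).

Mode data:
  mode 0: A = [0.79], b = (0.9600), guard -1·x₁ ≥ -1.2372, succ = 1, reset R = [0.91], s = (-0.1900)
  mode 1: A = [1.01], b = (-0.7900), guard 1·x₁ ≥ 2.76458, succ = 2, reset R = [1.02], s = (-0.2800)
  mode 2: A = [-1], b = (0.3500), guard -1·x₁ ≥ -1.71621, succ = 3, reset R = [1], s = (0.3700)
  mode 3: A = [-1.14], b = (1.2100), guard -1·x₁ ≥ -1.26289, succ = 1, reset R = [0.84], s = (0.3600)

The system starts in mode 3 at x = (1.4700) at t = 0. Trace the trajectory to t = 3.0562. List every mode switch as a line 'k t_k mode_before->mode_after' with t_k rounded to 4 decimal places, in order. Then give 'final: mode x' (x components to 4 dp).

Mode 3: guard c·x = -1.2629 hit at Δt = 0.6202 (t = 0.6202), x⁻ = (1.2629) → reset → x⁺ = (1.4208), jump to mode 1
Mode 1: guard c·x = 2.7646 hit at Δt = 1.1215 (t = 1.7417), x⁻ = (2.7646) → reset → x⁺ = (2.5399), jump to mode 2
Mode 2: guard c·x = -1.7162 hit at Δt = 0.4718 (t = 2.2135), x⁻ = (1.7162) → reset → x⁺ = (2.0862), jump to mode 3
Mode 3: flow for 0.8427 to horizon, guard not reached → x = (1.4535)

1 0.6202 3->1
2 1.7417 1->2
3 2.2135 2->3
final: 3 1.4535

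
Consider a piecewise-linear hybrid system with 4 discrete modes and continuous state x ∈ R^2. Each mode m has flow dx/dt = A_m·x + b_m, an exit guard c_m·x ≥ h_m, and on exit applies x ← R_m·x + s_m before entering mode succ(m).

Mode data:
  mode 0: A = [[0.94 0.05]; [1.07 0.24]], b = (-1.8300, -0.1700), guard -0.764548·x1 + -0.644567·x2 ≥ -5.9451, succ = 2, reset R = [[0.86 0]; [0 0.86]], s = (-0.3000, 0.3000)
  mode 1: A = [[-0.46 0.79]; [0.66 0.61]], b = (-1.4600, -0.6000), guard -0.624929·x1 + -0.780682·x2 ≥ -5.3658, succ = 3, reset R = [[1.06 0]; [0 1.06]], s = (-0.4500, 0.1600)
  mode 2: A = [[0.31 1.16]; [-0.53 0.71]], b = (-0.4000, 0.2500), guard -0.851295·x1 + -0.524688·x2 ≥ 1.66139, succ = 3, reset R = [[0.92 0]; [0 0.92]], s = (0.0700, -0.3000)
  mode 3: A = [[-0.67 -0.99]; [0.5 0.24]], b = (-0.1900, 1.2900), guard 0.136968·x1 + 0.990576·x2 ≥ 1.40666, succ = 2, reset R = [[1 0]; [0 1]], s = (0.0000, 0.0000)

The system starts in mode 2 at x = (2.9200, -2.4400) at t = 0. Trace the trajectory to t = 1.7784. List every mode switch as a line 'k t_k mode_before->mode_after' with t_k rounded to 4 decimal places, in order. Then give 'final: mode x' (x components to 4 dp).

1 0.5936 2->3
final: 3 2.9394 -2.4834

Mode 2: guard c·x = 1.6614 hit at Δt = 0.5936 (t = 0.5936), x⁻ = (0.7184, -4.3320) → reset → x⁺ = (0.7309, -4.2854), jump to mode 3
Mode 3: flow for 1.1848 to horizon, guard not reached → x = (2.9394, -2.4834)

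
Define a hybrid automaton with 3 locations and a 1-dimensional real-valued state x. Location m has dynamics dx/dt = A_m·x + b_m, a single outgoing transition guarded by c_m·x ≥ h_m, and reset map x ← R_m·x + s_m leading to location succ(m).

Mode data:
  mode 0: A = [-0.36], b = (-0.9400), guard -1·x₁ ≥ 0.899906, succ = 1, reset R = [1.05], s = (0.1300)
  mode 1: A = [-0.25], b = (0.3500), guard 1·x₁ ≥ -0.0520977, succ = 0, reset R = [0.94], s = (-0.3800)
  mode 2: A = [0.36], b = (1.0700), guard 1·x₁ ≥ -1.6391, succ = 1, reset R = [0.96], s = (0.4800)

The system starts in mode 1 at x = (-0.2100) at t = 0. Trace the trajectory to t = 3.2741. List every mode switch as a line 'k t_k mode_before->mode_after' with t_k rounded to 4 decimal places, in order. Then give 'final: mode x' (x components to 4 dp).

1 0.4129 1->0
2 1.0882 0->1
3 2.7770 1->0
final: 0 -0.7865

Mode 1: guard c·x = -0.0521 hit at Δt = 0.4129 (t = 0.4129), x⁻ = (-0.0521) → reset → x⁺ = (-0.4290), jump to mode 0
Mode 0: guard c·x = 0.8999 hit at Δt = 0.6753 (t = 1.0882), x⁻ = (-0.8999) → reset → x⁺ = (-0.8149), jump to mode 1
Mode 1: guard c·x = -0.0521 hit at Δt = 1.6888 (t = 2.7770), x⁻ = (-0.0521) → reset → x⁺ = (-0.4290), jump to mode 0
Mode 0: flow for 0.4971 to horizon, guard not reached → x = (-0.7865)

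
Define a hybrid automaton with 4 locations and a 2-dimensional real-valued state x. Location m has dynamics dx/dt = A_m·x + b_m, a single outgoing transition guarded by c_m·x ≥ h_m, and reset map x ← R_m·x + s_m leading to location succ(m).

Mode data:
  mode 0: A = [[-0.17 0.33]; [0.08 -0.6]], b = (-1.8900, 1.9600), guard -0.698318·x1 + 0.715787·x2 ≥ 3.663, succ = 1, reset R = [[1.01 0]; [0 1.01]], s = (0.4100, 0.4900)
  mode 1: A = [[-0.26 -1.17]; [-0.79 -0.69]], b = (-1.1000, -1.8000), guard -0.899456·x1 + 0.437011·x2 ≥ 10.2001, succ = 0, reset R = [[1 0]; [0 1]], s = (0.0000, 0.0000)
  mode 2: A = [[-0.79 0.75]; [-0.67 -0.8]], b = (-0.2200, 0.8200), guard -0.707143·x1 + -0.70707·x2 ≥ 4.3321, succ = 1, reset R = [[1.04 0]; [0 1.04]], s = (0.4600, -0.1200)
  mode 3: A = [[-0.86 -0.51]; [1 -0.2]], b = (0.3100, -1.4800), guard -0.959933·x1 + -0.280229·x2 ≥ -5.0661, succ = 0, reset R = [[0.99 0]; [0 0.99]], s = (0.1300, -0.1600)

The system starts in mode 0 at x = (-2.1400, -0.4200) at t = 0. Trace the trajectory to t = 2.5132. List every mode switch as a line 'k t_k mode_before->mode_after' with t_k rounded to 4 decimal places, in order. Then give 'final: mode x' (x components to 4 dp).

Mode 0: guard c·x = 3.6630 hit at Δt = 1.4094 (t = 1.4094), x⁻ = (-3.7663, 1.4430) → reset → x⁺ = (-3.3940, 1.9475), jump to mode 1
Mode 1: flow for 1.1038 to horizon, guard not reached → x = (-5.9258, 2.4598)

1 1.4094 0->1
final: 1 -5.9258 2.4598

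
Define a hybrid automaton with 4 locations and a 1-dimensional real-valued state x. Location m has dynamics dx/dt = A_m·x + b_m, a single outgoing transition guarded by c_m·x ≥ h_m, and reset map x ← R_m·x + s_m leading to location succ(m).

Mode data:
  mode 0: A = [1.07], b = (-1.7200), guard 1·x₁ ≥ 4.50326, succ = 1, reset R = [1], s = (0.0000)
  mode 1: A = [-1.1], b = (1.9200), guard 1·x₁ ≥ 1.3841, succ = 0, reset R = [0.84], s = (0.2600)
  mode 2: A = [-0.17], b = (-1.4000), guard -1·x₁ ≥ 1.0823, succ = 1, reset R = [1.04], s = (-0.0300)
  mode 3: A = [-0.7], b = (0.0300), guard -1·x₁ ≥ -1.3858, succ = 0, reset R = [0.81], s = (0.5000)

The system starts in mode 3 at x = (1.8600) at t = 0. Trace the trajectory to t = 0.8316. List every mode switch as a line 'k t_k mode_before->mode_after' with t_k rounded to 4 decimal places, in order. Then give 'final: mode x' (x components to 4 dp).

Mode 3: guard c·x = -1.3858 hit at Δt = 0.4320 (t = 0.4320), x⁻ = (1.3858) → reset → x⁺ = (1.6225), jump to mode 0
Mode 0: flow for 0.3996 to horizon, guard not reached → x = (1.6305)

1 0.4320 3->0
final: 0 1.6305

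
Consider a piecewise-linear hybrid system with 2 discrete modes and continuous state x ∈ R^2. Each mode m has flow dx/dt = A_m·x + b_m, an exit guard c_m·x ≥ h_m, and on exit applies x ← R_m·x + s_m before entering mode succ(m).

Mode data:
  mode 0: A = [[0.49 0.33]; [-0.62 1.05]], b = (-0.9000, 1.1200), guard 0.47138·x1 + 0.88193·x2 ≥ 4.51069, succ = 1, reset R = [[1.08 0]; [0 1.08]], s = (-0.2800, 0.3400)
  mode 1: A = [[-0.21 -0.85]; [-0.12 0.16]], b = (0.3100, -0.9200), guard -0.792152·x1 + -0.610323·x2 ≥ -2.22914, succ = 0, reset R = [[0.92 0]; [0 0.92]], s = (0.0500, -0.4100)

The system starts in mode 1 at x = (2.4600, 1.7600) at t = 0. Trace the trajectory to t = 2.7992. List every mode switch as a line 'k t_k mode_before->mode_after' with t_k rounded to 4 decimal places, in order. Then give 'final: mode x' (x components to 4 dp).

1 0.4643 1->0
2 1.9659 0->1
final: 1 -0.0383 3.8650

Mode 1: guard c·x = -2.2291 hit at Δt = 0.4643 (t = 0.4643), x⁻ = (1.7891, 1.3303) → reset → x⁺ = (1.6959, 0.8139), jump to mode 0
Mode 0: guard c·x = 4.5107 hit at Δt = 1.5016 (t = 1.9659), x⁻ = (2.8373, 3.5980) → reset → x⁺ = (2.7843, 4.2259), jump to mode 1
Mode 1: flow for 0.8333 to horizon, guard not reached → x = (-0.0383, 3.8650)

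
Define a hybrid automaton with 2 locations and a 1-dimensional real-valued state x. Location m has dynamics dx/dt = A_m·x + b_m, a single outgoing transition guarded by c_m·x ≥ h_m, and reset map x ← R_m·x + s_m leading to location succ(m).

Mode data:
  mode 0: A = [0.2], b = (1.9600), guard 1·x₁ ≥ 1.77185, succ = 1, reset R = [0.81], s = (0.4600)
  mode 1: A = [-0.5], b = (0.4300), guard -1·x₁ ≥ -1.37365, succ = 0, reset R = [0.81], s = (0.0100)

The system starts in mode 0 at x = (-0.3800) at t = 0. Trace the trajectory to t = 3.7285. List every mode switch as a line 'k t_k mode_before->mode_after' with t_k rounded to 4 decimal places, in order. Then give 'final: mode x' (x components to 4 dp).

1 1.0287 0->1
2 2.4303 1->0
3 2.7190 0->1
final: 1 1.4849

Mode 0: guard c·x = 1.7718 hit at Δt = 1.0287 (t = 1.0287), x⁻ = (1.7718) → reset → x⁺ = (1.8952), jump to mode 1
Mode 1: guard c·x = -1.3737 hit at Δt = 1.4016 (t = 2.4303), x⁻ = (1.3737) → reset → x⁺ = (1.1227), jump to mode 0
Mode 0: guard c·x = 1.7718 hit at Δt = 0.2887 (t = 2.7190), x⁻ = (1.7718) → reset → x⁺ = (1.8952), jump to mode 1
Mode 1: flow for 1.0095 to horizon, guard not reached → x = (1.4849)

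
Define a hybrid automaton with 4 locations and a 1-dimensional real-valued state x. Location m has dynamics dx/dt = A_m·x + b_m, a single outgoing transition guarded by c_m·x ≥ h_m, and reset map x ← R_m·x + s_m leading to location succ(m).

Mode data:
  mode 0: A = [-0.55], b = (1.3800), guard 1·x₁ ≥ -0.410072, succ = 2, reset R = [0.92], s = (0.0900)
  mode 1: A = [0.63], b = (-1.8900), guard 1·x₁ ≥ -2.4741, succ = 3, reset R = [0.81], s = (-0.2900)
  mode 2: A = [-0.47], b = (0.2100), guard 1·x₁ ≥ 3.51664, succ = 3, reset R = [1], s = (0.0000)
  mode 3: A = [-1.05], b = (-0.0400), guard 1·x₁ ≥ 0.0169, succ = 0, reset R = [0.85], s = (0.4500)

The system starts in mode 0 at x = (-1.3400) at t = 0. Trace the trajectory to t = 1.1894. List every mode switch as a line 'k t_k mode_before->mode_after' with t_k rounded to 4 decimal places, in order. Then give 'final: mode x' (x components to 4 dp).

Mode 0: guard c·x = -0.4101 hit at Δt = 0.5028 (t = 0.5028), x⁻ = (-0.4101) → reset → x⁺ = (-0.2873), jump to mode 2
Mode 2: flow for 0.6866 to horizon, guard not reached → x = (-0.0848)

1 0.5028 0->2
final: 2 -0.0848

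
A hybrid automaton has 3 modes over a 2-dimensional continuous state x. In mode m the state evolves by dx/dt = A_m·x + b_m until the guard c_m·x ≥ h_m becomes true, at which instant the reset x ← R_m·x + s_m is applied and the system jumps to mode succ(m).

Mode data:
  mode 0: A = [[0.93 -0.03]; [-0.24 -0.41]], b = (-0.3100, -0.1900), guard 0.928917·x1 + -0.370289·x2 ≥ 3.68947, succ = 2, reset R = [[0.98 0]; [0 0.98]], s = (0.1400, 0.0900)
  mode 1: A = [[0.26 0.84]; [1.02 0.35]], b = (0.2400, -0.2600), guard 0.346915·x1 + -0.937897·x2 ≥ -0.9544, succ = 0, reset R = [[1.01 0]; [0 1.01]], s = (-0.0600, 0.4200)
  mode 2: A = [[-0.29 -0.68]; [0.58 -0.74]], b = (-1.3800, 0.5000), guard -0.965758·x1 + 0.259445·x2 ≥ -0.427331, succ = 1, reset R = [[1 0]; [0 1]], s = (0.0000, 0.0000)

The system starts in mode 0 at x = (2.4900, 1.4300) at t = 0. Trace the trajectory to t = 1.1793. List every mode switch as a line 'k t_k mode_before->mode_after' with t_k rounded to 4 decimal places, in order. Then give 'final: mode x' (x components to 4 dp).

1 0.6334 0->2
final: 2 2.5314 1.5176

Mode 0: guard c·x = 3.6895 hit at Δt = 0.6334 (t = 0.6334), x⁻ = (4.1934, 0.5560) → reset → x⁺ = (4.2495, 0.6348), jump to mode 2
Mode 2: flow for 0.5459 to horizon, guard not reached → x = (2.5314, 1.5176)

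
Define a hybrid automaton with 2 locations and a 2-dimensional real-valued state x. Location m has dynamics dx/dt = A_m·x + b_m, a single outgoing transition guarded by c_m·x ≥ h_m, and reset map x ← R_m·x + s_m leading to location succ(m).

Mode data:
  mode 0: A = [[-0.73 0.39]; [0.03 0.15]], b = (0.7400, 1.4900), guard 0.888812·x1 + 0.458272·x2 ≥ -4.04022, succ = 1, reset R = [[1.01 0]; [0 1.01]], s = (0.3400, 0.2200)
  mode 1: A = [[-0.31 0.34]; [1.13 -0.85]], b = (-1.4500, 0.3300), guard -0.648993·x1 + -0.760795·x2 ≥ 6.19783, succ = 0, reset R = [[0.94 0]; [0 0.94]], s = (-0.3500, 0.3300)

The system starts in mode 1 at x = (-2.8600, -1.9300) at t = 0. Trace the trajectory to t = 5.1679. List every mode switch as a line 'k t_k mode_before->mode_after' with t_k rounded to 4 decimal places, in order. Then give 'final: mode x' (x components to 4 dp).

Mode 1: guard c·x = 6.1978 hit at Δt = 1.4906 (t = 1.4906), x⁻ = (-4.7689, -4.0784) → reset → x⁺ = (-4.8328, -3.5037), jump to mode 0
Mode 0: guard c·x = -4.0402 hit at Δt = 0.7461 (t = 2.2367), x⁻ = (-3.0839, -2.8350) → reset → x⁺ = (-2.7748, -2.6433), jump to mode 1
Mode 1: guard c·x = 6.1978 hit at Δt = 1.3622 (t = 3.5989), x⁻ = (-4.6950, -4.1415) → reset → x⁺ = (-4.7633, -3.5630), jump to mode 0
Mode 0: guard c·x = -4.0402 hit at Δt = 0.7492 (t = 4.3481), x⁻ = (-3.0519, -2.8972) → reset → x⁺ = (-2.7424, -2.7061), jump to mode 1
Mode 1: flow for 0.8198 to horizon, guard not reached → x = (-3.9233, -3.4273)

1 1.4906 1->0
2 2.2367 0->1
3 3.5989 1->0
4 4.3481 0->1
final: 1 -3.9233 -3.4273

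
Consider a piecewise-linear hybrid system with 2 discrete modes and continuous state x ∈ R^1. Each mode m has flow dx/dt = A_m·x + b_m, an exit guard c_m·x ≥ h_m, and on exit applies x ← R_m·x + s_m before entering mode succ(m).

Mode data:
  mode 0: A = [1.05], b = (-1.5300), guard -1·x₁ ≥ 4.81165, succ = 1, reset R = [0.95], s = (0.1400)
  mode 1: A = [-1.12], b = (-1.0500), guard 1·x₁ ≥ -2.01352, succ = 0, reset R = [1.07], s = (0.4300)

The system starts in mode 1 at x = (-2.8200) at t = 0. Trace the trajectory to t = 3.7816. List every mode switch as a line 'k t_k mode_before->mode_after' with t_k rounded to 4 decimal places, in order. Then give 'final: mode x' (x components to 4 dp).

Mode 1: guard c·x = -2.0135 hit at Δt = 0.4994 (t = 0.4994), x⁻ = (-2.0135) → reset → x⁺ = (-1.7245), jump to mode 0
Mode 0: guard c·x = 4.8117 hit at Δt = 0.6459 (t = 1.1453), x⁻ = (-4.8116) → reset → x⁺ = (-4.4311), jump to mode 1
Mode 1: guard c·x = -2.0135 hit at Δt = 1.0515 (t = 2.1968), x⁻ = (-2.0135) → reset → x⁺ = (-1.7245), jump to mode 0
Mode 0: guard c·x = 4.8117 hit at Δt = 0.6459 (t = 2.8427), x⁻ = (-4.8116) → reset → x⁺ = (-4.4311), jump to mode 1
Mode 1: flow for 0.9389 to horizon, guard not reached → x = (-2.1581)

1 0.4994 1->0
2 1.1453 0->1
3 2.1968 1->0
4 2.8427 0->1
final: 1 -2.1581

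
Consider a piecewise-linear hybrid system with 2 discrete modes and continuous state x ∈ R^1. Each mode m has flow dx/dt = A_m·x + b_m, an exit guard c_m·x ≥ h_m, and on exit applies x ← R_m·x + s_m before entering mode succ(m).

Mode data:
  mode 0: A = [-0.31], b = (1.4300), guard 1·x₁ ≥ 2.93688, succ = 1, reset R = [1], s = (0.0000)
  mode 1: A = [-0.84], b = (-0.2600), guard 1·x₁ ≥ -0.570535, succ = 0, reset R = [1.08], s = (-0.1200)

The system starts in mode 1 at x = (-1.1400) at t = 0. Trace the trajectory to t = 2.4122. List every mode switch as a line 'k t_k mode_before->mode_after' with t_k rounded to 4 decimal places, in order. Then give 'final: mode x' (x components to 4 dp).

1 1.3779 1->0
final: 0 0.7311

Mode 1: guard c·x = -0.5705 hit at Δt = 1.3779 (t = 1.3779), x⁻ = (-0.5705) → reset → x⁺ = (-0.7362), jump to mode 0
Mode 0: flow for 1.0343 to horizon, guard not reached → x = (0.7311)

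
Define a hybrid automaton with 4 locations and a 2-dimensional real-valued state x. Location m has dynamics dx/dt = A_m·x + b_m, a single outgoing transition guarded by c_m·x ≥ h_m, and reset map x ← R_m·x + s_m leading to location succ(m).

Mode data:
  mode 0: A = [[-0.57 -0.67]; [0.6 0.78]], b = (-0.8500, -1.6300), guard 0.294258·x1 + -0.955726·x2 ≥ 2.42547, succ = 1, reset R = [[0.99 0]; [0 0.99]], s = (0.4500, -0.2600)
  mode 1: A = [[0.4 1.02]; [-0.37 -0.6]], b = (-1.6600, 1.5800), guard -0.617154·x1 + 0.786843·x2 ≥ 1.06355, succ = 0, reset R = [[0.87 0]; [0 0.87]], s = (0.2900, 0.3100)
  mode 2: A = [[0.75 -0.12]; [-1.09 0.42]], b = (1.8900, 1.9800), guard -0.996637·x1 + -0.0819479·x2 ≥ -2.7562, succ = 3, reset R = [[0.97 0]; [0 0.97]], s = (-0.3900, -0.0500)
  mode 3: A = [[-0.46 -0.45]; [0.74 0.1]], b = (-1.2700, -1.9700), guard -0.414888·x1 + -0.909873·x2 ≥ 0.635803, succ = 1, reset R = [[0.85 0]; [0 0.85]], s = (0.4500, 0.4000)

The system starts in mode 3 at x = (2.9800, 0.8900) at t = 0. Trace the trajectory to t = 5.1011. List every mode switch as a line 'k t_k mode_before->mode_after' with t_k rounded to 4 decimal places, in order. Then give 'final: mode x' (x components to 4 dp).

1 1.5077 3->1
2 2.2620 1->0
3 3.8529 0->1
4 4.5075 1->0
final: 0 -1.4111 -2.6921

Mode 3: guard c·x = 0.6358 hit at Δt = 1.5077 (t = 1.5077), x⁻ = (-0.0444, -0.6785) → reset → x⁺ = (0.4122, -0.1767), jump to mode 1
Mode 1: guard c·x = 1.0635 hit at Δt = 0.7543 (t = 2.2620), x⁻ = (-0.5953, 0.8848) → reset → x⁺ = (-0.2279, 1.0798), jump to mode 0
Mode 0: guard c·x = 2.4255 hit at Δt = 1.5909 (t = 3.8529), x⁻ = (-0.5042, -2.6931) → reset → x⁺ = (-0.0492, -2.9261), jump to mode 1
Mode 1: guard c·x = 1.0635 hit at Δt = 0.6546 (t = 4.5075), x⁻ = (-2.7560, -0.8100) → reset → x⁺ = (-2.1077, -0.3947), jump to mode 0
Mode 0: flow for 0.5936 to horizon, guard not reached → x = (-1.4111, -2.6921)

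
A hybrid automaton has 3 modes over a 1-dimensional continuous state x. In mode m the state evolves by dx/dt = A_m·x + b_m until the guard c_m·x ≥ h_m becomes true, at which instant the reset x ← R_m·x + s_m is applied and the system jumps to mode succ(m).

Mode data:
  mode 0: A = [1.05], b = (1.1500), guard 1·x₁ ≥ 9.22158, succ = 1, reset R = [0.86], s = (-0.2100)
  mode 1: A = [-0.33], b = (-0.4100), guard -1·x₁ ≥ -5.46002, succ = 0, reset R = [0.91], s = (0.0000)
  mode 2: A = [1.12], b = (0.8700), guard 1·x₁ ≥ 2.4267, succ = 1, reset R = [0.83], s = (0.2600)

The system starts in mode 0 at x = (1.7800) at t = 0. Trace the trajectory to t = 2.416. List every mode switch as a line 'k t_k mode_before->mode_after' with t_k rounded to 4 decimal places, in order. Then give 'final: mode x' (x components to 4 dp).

Mode 0: guard c·x = 9.2216 hit at Δt = 1.2168 (t = 1.2168), x⁻ = (9.2216) → reset → x⁺ = (7.7206), jump to mode 1
Mode 1: guard c·x = -5.4600 hit at Δt = 0.8807 (t = 2.0975), x⁻ = (5.4600) → reset → x⁺ = (4.9686), jump to mode 0
Mode 0: flow for 0.3185 to horizon, guard not reached → x = (7.3768)

1 1.2168 0->1
2 2.0975 1->0
final: 0 7.3768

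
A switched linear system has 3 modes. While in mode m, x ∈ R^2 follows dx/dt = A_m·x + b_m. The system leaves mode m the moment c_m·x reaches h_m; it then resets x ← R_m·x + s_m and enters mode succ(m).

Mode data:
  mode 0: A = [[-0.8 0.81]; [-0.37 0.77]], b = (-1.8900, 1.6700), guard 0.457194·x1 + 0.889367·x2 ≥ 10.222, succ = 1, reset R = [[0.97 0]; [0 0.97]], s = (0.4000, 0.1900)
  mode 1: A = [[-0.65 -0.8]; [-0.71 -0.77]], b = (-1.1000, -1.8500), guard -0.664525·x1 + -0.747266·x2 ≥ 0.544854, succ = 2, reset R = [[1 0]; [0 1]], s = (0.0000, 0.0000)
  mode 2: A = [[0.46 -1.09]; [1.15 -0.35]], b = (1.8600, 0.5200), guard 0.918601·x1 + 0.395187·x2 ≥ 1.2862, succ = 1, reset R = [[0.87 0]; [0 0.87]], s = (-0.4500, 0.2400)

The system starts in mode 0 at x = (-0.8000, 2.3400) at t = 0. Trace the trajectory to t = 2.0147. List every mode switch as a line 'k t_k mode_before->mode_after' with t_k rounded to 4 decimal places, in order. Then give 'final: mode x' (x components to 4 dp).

1 1.3272 0->1
final: 1 -1.9365 5.0426

Mode 0: guard c·x = 10.2220 hit at Δt = 1.3272 (t = 1.3272), x⁻ = (2.4453, 10.2365) → reset → x⁺ = (2.7720, 10.1194), jump to mode 1
Mode 1: flow for 0.6875 to horizon, guard not reached → x = (-1.9365, 5.0426)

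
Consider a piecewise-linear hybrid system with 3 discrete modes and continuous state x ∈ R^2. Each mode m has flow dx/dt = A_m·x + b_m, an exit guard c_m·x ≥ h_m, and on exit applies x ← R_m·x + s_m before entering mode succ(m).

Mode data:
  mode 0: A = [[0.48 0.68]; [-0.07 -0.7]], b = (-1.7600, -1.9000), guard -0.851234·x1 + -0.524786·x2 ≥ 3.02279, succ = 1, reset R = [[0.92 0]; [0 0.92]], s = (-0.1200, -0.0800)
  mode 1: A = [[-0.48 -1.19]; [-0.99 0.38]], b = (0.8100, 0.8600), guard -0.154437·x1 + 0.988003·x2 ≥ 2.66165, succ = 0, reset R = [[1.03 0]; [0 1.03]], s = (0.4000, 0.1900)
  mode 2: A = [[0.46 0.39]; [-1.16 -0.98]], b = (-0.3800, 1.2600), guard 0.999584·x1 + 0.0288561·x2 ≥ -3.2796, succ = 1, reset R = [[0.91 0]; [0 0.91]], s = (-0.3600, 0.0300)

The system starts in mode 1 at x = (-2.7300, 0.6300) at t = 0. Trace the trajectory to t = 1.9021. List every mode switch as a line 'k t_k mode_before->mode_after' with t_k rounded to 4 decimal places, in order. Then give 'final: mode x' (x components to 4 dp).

Mode 1: guard c·x = 2.6616 hit at Δt = 0.4178 (t = 0.4178), x⁻ = (-2.5896, 2.2892) → reset → x⁺ = (-2.2673, 2.5479), jump to mode 0
Mode 0: guard c·x = 3.0228 hit at Δt = 0.7401 (t = 1.1579), x⁻ = (-3.8853, 0.5421) → reset → x⁺ = (-3.6945, 0.4187), jump to mode 1
Mode 1: guard c·x = 2.6616 hit at Δt = 0.3675 (t = 1.5254), x⁻ = (-3.3495, 2.1704) → reset → x⁺ = (-3.0500, 2.4255), jump to mode 0
Mode 0: flow for 0.3767 to horizon, guard not reached → x = (-3.8589, 1.3137)

1 0.4178 1->0
2 1.1579 0->1
3 1.5254 1->0
final: 0 -3.8589 1.3137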